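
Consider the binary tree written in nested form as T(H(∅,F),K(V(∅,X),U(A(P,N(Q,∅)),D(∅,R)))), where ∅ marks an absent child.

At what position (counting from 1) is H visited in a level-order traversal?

2

Level-order visits nodes level by level from the root, left to right within each level.
Level 0: T
Level 1: H, K
Level 2: F, V, U
Level 3: X, A, D
Level 4: P, N, R
Level 5: Q
Full level-order sequence: T, H, K, F, V, U, X, A, D, P, N, R, Q.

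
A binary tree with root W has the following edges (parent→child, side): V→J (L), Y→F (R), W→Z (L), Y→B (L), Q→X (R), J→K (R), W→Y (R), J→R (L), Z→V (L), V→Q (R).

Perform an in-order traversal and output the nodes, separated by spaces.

In-order visits the left subtree, then the node, then the right subtree.
At W: go left to Z.
  At Z: go left to V.
    At V: go left to J.
      At J: go left to R.
        R is a leaf — visit R.
      Visit J.
      At J: go right to K.
        K is a leaf — visit K.
    Visit V.
    At V: go right to Q.
      At Q: no left child.
      Visit Q.
      At Q: go right to X.
        X is a leaf — visit X.
  Visit Z.
  At Z: no right child.
Visit W.
At W: go right to Y.
  At Y: go left to B.
    B is a leaf — visit B.
  Visit Y.
  At Y: go right to F.
    F is a leaf — visit F.

R J K V Q X Z W B Y F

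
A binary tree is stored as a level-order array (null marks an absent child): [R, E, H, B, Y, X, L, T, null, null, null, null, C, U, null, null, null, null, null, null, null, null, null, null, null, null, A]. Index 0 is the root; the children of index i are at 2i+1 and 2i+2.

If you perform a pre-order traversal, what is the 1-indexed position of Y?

5

Pre-order visits the node, then its left subtree, then its right subtree.
Visit R.
At R: go left to E.
  Visit E.
  At E: go left to B.
    Visit B.
    At B: go left to T.
      T is a leaf — visit T.
    At B: no right child.
  At E: go right to Y.
    Y is a leaf — visit Y.
At R: go right to H.
  Visit H.
  At H: go left to X.
    Visit X.
    At X: no left child.
    At X: go right to C.
      Visit C.
      At C: no left child.
      At C: go right to A.
        A is a leaf — visit A.
  At H: go right to L.
    Visit L.
    At L: go left to U.
      U is a leaf — visit U.
    At L: no right child.
Full pre-order sequence: R, E, B, T, Y, H, X, C, A, L, U.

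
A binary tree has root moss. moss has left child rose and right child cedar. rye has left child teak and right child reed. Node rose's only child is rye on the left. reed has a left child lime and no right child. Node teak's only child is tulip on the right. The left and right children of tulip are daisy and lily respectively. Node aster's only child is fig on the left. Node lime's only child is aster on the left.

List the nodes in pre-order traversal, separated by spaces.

moss rose rye teak tulip daisy lily reed lime aster fig cedar

Pre-order visits the node, then its left subtree, then its right subtree.
Visit moss.
At moss: go left to rose.
  Visit rose.
  At rose: go left to rye.
    Visit rye.
    At rye: go left to teak.
      Visit teak.
      At teak: no left child.
      At teak: go right to tulip.
        Visit tulip.
        At tulip: go left to daisy.
          daisy is a leaf — visit daisy.
        At tulip: go right to lily.
          lily is a leaf — visit lily.
    At rye: go right to reed.
      Visit reed.
      At reed: go left to lime.
        Visit lime.
        At lime: go left to aster.
          Visit aster.
          At aster: go left to fig.
            fig is a leaf — visit fig.
          At aster: no right child.
        At lime: no right child.
      At reed: no right child.
  At rose: no right child.
At moss: go right to cedar.
  cedar is a leaf — visit cedar.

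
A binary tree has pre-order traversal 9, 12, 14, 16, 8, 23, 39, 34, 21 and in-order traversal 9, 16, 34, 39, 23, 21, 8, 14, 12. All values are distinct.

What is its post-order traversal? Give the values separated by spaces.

The first element of pre-order is the root; it splits in-order into left and right subtrees.
Root 9: left subtree has 0 nodes { }, right has 8 {16, 34, 39, 23, 21, 8, 14, 12}.
  Root 12: left subtree has 7 nodes {16, 34, 39, 23, 21, 8, 14}, right has 0 { }.
    Root 14: left subtree has 6 nodes {16, 34, 39, 23, 21, 8}, right has 0 { }.
      Root 16: left subtree has 0 nodes { }, right has 5 {34, 39, 23, 21, 8}.
        Root 8: left subtree has 4 nodes {34, 39, 23, 21}, right has 0 { }.
          Root 23: left subtree has 2 nodes {34, 39}, right has 1 {21}.
            Root 39: left subtree has 1 node {34}, right has 0 { }.

34 39 21 23 8 16 14 12 9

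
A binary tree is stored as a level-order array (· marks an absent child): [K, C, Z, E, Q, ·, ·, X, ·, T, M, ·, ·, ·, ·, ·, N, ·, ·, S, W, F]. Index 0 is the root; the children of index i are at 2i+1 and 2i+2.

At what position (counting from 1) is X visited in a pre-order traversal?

Pre-order visits the node, then its left subtree, then its right subtree.
Visit K.
At K: go left to C.
  Visit C.
  At C: go left to E.
    Visit E.
    At E: go left to X.
      Visit X.
      At X: no left child.
      At X: go right to N.
        N is a leaf — visit N.
    At E: no right child.
  At C: go right to Q.
    Visit Q.
    At Q: go left to T.
      Visit T.
      At T: go left to S.
        S is a leaf — visit S.
      At T: go right to W.
        W is a leaf — visit W.
    At Q: go right to M.
      Visit M.
      At M: go left to F.
        F is a leaf — visit F.
      At M: no right child.
At K: go right to Z.
  Z is a leaf — visit Z.
Full pre-order sequence: K, C, E, X, N, Q, T, S, W, M, F, Z.

4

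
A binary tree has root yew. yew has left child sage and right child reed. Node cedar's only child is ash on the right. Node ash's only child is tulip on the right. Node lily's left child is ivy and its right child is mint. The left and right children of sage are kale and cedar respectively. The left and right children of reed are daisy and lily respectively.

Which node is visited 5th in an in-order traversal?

In-order visits the left subtree, then the node, then the right subtree.
At yew: go left to sage.
  At sage: go left to kale.
    kale is a leaf — visit kale.
  Visit sage.
  At sage: go right to cedar.
    At cedar: no left child.
    Visit cedar.
    At cedar: go right to ash.
      At ash: no left child.
      Visit ash.
      At ash: go right to tulip.
        tulip is a leaf — visit tulip.
Visit yew.
At yew: go right to reed.
  At reed: go left to daisy.
    daisy is a leaf — visit daisy.
  Visit reed.
  At reed: go right to lily.
    At lily: go left to ivy.
      ivy is a leaf — visit ivy.
    Visit lily.
    At lily: go right to mint.
      mint is a leaf — visit mint.
Full in-order sequence: kale, sage, cedar, ash, tulip, yew, daisy, reed, ivy, lily, mint.

tulip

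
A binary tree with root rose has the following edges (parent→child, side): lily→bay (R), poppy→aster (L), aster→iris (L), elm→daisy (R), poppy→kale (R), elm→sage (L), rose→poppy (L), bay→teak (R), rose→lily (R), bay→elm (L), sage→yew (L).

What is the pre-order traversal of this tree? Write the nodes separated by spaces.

Pre-order visits the node, then its left subtree, then its right subtree.
Visit rose.
At rose: go left to poppy.
  Visit poppy.
  At poppy: go left to aster.
    Visit aster.
    At aster: go left to iris.
      iris is a leaf — visit iris.
    At aster: no right child.
  At poppy: go right to kale.
    kale is a leaf — visit kale.
At rose: go right to lily.
  Visit lily.
  At lily: no left child.
  At lily: go right to bay.
    Visit bay.
    At bay: go left to elm.
      Visit elm.
      At elm: go left to sage.
        Visit sage.
        At sage: go left to yew.
          yew is a leaf — visit yew.
        At sage: no right child.
      At elm: go right to daisy.
        daisy is a leaf — visit daisy.
    At bay: go right to teak.
      teak is a leaf — visit teak.

rose poppy aster iris kale lily bay elm sage yew daisy teak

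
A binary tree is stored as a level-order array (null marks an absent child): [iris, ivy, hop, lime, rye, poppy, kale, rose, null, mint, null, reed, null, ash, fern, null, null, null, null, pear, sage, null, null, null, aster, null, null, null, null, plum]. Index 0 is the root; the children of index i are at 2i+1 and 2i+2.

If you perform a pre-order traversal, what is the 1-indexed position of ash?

Pre-order visits the node, then its left subtree, then its right subtree.
Visit iris.
At iris: go left to ivy.
  Visit ivy.
  At ivy: go left to lime.
    Visit lime.
    At lime: go left to rose.
      rose is a leaf — visit rose.
    At lime: no right child.
  At ivy: go right to rye.
    Visit rye.
    At rye: go left to mint.
      Visit mint.
      At mint: go left to pear.
        pear is a leaf — visit pear.
      At mint: go right to sage.
        sage is a leaf — visit sage.
    At rye: no right child.
At iris: go right to hop.
  Visit hop.
  At hop: go left to poppy.
    Visit poppy.
    At poppy: go left to reed.
      Visit reed.
      At reed: no left child.
      At reed: go right to aster.
        aster is a leaf — visit aster.
    At poppy: no right child.
  At hop: go right to kale.
    Visit kale.
    At kale: go left to ash.
      ash is a leaf — visit ash.
    At kale: go right to fern.
      Visit fern.
      At fern: go left to plum.
        plum is a leaf — visit plum.
      At fern: no right child.
Full pre-order sequence: iris, ivy, lime, rose, rye, mint, pear, sage, hop, poppy, reed, aster, kale, ash, fern, plum.

14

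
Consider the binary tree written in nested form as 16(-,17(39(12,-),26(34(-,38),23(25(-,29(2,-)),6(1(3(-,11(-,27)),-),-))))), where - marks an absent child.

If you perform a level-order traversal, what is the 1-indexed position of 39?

Level-order visits nodes level by level from the root, left to right within each level.
Level 0: 16
Level 1: 17
Level 2: 39, 26
Level 3: 12, 34, 23
Level 4: 38, 25, 6
Level 5: 29, 1
Level 6: 2, 3
Level 7: 11
Level 8: 27
Full level-order sequence: 16, 17, 39, 26, 12, 34, 23, 38, 25, 6, 29, 1, 2, 3, 11, 27.

3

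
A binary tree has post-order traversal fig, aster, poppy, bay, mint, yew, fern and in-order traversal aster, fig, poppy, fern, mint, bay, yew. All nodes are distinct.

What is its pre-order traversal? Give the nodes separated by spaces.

fern poppy aster fig yew mint bay

The last element of post-order is the root; it splits in-order into left and right subtrees.
Root fern: left subtree has 3 nodes {aster, fig, poppy}, right has 3 {mint, bay, yew}.
  Root poppy: left subtree has 2 nodes {aster, fig}, right has 0 { }.
    Root aster: left subtree has 0 nodes { }, right has 1 {fig}.
  Root yew: left subtree has 2 nodes {mint, bay}, right has 0 { }.
    Root mint: left subtree has 0 nodes { }, right has 1 {bay}.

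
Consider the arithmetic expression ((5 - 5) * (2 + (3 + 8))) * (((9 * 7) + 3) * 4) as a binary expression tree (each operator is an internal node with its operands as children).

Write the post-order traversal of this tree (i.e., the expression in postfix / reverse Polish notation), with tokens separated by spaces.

Post-order on an expression tree gives postfix notation: for each operator, emit left operand, right operand, then the operator.

5 5 - 2 3 8 + + * 9 7 * 3 + 4 * *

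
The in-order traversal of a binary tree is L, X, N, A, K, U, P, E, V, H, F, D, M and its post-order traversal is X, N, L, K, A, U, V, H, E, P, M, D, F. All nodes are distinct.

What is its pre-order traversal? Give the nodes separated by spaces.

F P U A L N X K E H V D M

The last element of post-order is the root; it splits in-order into left and right subtrees.
Root F: left subtree has 10 nodes {L, X, N, A, K, U, P, E, V, H}, right has 2 {D, M}.
  Root P: left subtree has 6 nodes {L, X, N, A, K, U}, right has 3 {E, V, H}.
    Root U: left subtree has 5 nodes {L, X, N, A, K}, right has 0 { }.
      Root A: left subtree has 3 nodes {L, X, N}, right has 1 {K}.
        Root L: left subtree has 0 nodes { }, right has 2 {X, N}.
          Root N: left subtree has 1 node {X}, right has 0 { }.
    Root E: left subtree has 0 nodes { }, right has 2 {V, H}.
      Root H: left subtree has 1 node {V}, right has 0 { }.
  Root D: left subtree has 0 nodes { }, right has 1 {M}.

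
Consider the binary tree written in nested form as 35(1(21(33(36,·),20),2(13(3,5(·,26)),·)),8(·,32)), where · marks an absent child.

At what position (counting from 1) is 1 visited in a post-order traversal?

10

Post-order visits the left subtree, then the right subtree, then the node.
At 35: go left to 1.
  At 1: go left to 21.
    At 21: go left to 33.
      At 33: go left to 36.
        36 is a leaf — visit 36.
      At 33: no right child.
      Visit 33.
    At 21: go right to 20.
      20 is a leaf — visit 20.
    Visit 21.
  At 1: go right to 2.
    At 2: go left to 13.
      At 13: go left to 3.
        3 is a leaf — visit 3.
      At 13: go right to 5.
        At 5: no left child.
        At 5: go right to 26.
          26 is a leaf — visit 26.
        Visit 5.
      Visit 13.
    At 2: no right child.
    Visit 2.
  Visit 1.
At 35: go right to 8.
  At 8: no left child.
  At 8: go right to 32.
    32 is a leaf — visit 32.
  Visit 8.
Visit 35.
Full post-order sequence: 36, 33, 20, 21, 3, 26, 5, 13, 2, 1, 32, 8, 35.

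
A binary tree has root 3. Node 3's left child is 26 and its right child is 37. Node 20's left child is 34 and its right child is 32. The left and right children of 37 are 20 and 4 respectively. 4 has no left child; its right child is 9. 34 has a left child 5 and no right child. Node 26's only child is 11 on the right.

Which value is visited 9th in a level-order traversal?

9

Level-order visits nodes level by level from the root, left to right within each level.
Level 0: 3
Level 1: 26, 37
Level 2: 11, 20, 4
Level 3: 34, 32, 9
Level 4: 5
Full level-order sequence: 3, 26, 37, 11, 20, 4, 34, 32, 9, 5.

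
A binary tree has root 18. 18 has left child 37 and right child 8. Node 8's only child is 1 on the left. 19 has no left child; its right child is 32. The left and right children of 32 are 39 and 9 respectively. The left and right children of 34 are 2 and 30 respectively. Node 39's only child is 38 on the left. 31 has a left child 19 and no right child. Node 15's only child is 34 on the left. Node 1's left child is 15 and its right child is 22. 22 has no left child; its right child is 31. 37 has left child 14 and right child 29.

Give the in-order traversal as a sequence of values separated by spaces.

14 37 29 18 2 34 30 15 1 22 19 38 39 32 9 31 8

In-order visits the left subtree, then the node, then the right subtree.
At 18: go left to 37.
  At 37: go left to 14.
    14 is a leaf — visit 14.
  Visit 37.
  At 37: go right to 29.
    29 is a leaf — visit 29.
Visit 18.
At 18: go right to 8.
  At 8: go left to 1.
    At 1: go left to 15.
      At 15: go left to 34.
        At 34: go left to 2.
          2 is a leaf — visit 2.
        Visit 34.
        At 34: go right to 30.
          30 is a leaf — visit 30.
      Visit 15.
      At 15: no right child.
    Visit 1.
    At 1: go right to 22.
      At 22: no left child.
      Visit 22.
      At 22: go right to 31.
        At 31: go left to 19.
          At 19: no left child.
          Visit 19.
          At 19: go right to 32.
            At 32: go left to 39.
              At 39: go left to 38.
                38 is a leaf — visit 38.
              Visit 39.
              At 39: no right child.
            Visit 32.
            At 32: go right to 9.
              9 is a leaf — visit 9.
        Visit 31.
        At 31: no right child.
  Visit 8.
  At 8: no right child.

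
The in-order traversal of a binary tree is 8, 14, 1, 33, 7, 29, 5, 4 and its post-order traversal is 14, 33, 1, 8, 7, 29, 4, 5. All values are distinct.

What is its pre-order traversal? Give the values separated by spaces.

The last element of post-order is the root; it splits in-order into left and right subtrees.
Root 5: left subtree has 6 nodes {8, 14, 1, 33, 7, 29}, right has 1 {4}.
  Root 29: left subtree has 5 nodes {8, 14, 1, 33, 7}, right has 0 { }.
    Root 7: left subtree has 4 nodes {8, 14, 1, 33}, right has 0 { }.
      Root 8: left subtree has 0 nodes { }, right has 3 {14, 1, 33}.
        Root 1: left subtree has 1 node {14}, right has 1 {33}.

5 29 7 8 1 14 33 4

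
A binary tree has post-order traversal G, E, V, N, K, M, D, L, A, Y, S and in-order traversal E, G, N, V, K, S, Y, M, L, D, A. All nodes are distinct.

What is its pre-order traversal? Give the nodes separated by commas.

S, K, N, E, G, V, Y, A, L, M, D

The last element of post-order is the root; it splits in-order into left and right subtrees.
Root S: left subtree has 5 nodes {E, G, N, V, K}, right has 5 {Y, M, L, D, A}.
  Root K: left subtree has 4 nodes {E, G, N, V}, right has 0 { }.
    Root N: left subtree has 2 nodes {E, G}, right has 1 {V}.
      Root E: left subtree has 0 nodes { }, right has 1 {G}.
  Root Y: left subtree has 0 nodes { }, right has 4 {M, L, D, A}.
    Root A: left subtree has 3 nodes {M, L, D}, right has 0 { }.
      Root L: left subtree has 1 node {M}, right has 1 {D}.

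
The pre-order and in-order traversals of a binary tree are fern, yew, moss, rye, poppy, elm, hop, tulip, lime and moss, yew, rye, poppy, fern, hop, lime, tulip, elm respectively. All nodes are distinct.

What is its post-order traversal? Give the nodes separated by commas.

The first element of pre-order is the root; it splits in-order into left and right subtrees.
Root fern: left subtree has 4 nodes {moss, yew, rye, poppy}, right has 4 {hop, lime, tulip, elm}.
  Root yew: left subtree has 1 node {moss}, right has 2 {rye, poppy}.
    Root rye: left subtree has 0 nodes { }, right has 1 {poppy}.
  Root elm: left subtree has 3 nodes {hop, lime, tulip}, right has 0 { }.
    Root hop: left subtree has 0 nodes { }, right has 2 {lime, tulip}.
      Root tulip: left subtree has 1 node {lime}, right has 0 { }.

moss, poppy, rye, yew, lime, tulip, hop, elm, fern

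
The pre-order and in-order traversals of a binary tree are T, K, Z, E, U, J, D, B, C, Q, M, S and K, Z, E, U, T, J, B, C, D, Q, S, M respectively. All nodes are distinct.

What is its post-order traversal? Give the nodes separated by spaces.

The first element of pre-order is the root; it splits in-order into left and right subtrees.
Root T: left subtree has 4 nodes {K, Z, E, U}, right has 7 {J, B, C, D, Q, S, M}.
  Root K: left subtree has 0 nodes { }, right has 3 {Z, E, U}.
    Root Z: left subtree has 0 nodes { }, right has 2 {E, U}.
      Root E: left subtree has 0 nodes { }, right has 1 {U}.
  Root J: left subtree has 0 nodes { }, right has 6 {B, C, D, Q, S, M}.
    Root D: left subtree has 2 nodes {B, C}, right has 3 {Q, S, M}.
      Root B: left subtree has 0 nodes { }, right has 1 {C}.
      Root Q: left subtree has 0 nodes { }, right has 2 {S, M}.
        Root M: left subtree has 1 node {S}, right has 0 { }.

U E Z K C B S M Q D J T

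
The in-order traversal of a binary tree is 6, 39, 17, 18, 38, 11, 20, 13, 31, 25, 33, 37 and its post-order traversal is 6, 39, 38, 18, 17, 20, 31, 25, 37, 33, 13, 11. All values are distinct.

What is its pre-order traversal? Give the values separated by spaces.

11 17 39 6 18 38 13 20 33 25 31 37

The last element of post-order is the root; it splits in-order into left and right subtrees.
Root 11: left subtree has 5 nodes {6, 39, 17, 18, 38}, right has 6 {20, 13, 31, 25, 33, 37}.
  Root 17: left subtree has 2 nodes {6, 39}, right has 2 {18, 38}.
    Root 39: left subtree has 1 node {6}, right has 0 { }.
    Root 18: left subtree has 0 nodes { }, right has 1 {38}.
  Root 13: left subtree has 1 node {20}, right has 4 {31, 25, 33, 37}.
    Root 33: left subtree has 2 nodes {31, 25}, right has 1 {37}.
      Root 25: left subtree has 1 node {31}, right has 0 { }.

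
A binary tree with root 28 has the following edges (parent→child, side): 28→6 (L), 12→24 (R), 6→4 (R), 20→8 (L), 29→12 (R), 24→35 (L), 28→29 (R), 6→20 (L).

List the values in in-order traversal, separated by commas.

In-order visits the left subtree, then the node, then the right subtree.
At 28: go left to 6.
  At 6: go left to 20.
    At 20: go left to 8.
      8 is a leaf — visit 8.
    Visit 20.
    At 20: no right child.
  Visit 6.
  At 6: go right to 4.
    4 is a leaf — visit 4.
Visit 28.
At 28: go right to 29.
  At 29: no left child.
  Visit 29.
  At 29: go right to 12.
    At 12: no left child.
    Visit 12.
    At 12: go right to 24.
      At 24: go left to 35.
        35 is a leaf — visit 35.
      Visit 24.
      At 24: no right child.

8, 20, 6, 4, 28, 29, 12, 35, 24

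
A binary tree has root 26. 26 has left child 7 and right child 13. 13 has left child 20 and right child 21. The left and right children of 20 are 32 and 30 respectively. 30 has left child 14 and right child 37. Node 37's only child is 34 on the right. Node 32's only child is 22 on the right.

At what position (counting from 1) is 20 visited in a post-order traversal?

8

Post-order visits the left subtree, then the right subtree, then the node.
At 26: go left to 7.
  7 is a leaf — visit 7.
At 26: go right to 13.
  At 13: go left to 20.
    At 20: go left to 32.
      At 32: no left child.
      At 32: go right to 22.
        22 is a leaf — visit 22.
      Visit 32.
    At 20: go right to 30.
      At 30: go left to 14.
        14 is a leaf — visit 14.
      At 30: go right to 37.
        At 37: no left child.
        At 37: go right to 34.
          34 is a leaf — visit 34.
        Visit 37.
      Visit 30.
    Visit 20.
  At 13: go right to 21.
    21 is a leaf — visit 21.
  Visit 13.
Visit 26.
Full post-order sequence: 7, 22, 32, 14, 34, 37, 30, 20, 21, 13, 26.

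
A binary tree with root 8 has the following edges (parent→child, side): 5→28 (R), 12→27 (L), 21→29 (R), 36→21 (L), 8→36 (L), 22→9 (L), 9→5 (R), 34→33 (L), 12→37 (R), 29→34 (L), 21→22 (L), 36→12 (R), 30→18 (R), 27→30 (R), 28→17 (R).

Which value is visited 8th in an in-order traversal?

34

In-order visits the left subtree, then the node, then the right subtree.
At 8: go left to 36.
  At 36: go left to 21.
    At 21: go left to 22.
      At 22: go left to 9.
        At 9: no left child.
        Visit 9.
        At 9: go right to 5.
          At 5: no left child.
          Visit 5.
          At 5: go right to 28.
            At 28: no left child.
            Visit 28.
            At 28: go right to 17.
              17 is a leaf — visit 17.
      Visit 22.
      At 22: no right child.
    Visit 21.
    At 21: go right to 29.
      At 29: go left to 34.
        At 34: go left to 33.
          33 is a leaf — visit 33.
        Visit 34.
        At 34: no right child.
      Visit 29.
      At 29: no right child.
  Visit 36.
  At 36: go right to 12.
    At 12: go left to 27.
      At 27: no left child.
      Visit 27.
      At 27: go right to 30.
        At 30: no left child.
        Visit 30.
        At 30: go right to 18.
          18 is a leaf — visit 18.
    Visit 12.
    At 12: go right to 37.
      37 is a leaf — visit 37.
Visit 8.
At 8: no right child.
Full in-order sequence: 9, 5, 28, 17, 22, 21, 33, 34, 29, 36, 27, 30, 18, 12, 37, 8.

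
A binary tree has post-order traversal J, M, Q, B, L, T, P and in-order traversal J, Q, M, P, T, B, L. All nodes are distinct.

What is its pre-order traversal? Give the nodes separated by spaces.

The last element of post-order is the root; it splits in-order into left and right subtrees.
Root P: left subtree has 3 nodes {J, Q, M}, right has 3 {T, B, L}.
  Root Q: left subtree has 1 node {J}, right has 1 {M}.
  Root T: left subtree has 0 nodes { }, right has 2 {B, L}.
    Root L: left subtree has 1 node {B}, right has 0 { }.

P Q J M T L B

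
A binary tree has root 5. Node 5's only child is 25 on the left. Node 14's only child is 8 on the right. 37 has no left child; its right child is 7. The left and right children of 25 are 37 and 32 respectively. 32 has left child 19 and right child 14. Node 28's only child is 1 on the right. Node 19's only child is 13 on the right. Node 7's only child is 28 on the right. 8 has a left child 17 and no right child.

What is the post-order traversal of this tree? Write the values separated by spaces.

1 28 7 37 13 19 17 8 14 32 25 5

Post-order visits the left subtree, then the right subtree, then the node.
At 5: go left to 25.
  At 25: go left to 37.
    At 37: no left child.
    At 37: go right to 7.
      At 7: no left child.
      At 7: go right to 28.
        At 28: no left child.
        At 28: go right to 1.
          1 is a leaf — visit 1.
        Visit 28.
      Visit 7.
    Visit 37.
  At 25: go right to 32.
    At 32: go left to 19.
      At 19: no left child.
      At 19: go right to 13.
        13 is a leaf — visit 13.
      Visit 19.
    At 32: go right to 14.
      At 14: no left child.
      At 14: go right to 8.
        At 8: go left to 17.
          17 is a leaf — visit 17.
        At 8: no right child.
        Visit 8.
      Visit 14.
    Visit 32.
  Visit 25.
At 5: no right child.
Visit 5.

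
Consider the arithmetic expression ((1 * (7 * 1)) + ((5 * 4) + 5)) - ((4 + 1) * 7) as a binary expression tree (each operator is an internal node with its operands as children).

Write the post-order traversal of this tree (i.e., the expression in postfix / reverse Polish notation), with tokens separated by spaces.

1 7 1 * * 5 4 * 5 + + 4 1 + 7 * -

Post-order on an expression tree gives postfix notation: for each operator, emit left operand, right operand, then the operator.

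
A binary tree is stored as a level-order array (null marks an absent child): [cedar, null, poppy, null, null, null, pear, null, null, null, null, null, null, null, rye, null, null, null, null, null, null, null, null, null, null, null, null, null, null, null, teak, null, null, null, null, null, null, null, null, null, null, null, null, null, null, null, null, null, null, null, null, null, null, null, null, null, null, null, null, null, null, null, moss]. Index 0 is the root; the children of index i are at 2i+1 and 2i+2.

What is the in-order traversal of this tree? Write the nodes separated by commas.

cedar, poppy, pear, rye, teak, moss

In-order visits the left subtree, then the node, then the right subtree.
At cedar: no left child.
Visit cedar.
At cedar: go right to poppy.
  At poppy: no left child.
  Visit poppy.
  At poppy: go right to pear.
    At pear: no left child.
    Visit pear.
    At pear: go right to rye.
      At rye: no left child.
      Visit rye.
      At rye: go right to teak.
        At teak: no left child.
        Visit teak.
        At teak: go right to moss.
          moss is a leaf — visit moss.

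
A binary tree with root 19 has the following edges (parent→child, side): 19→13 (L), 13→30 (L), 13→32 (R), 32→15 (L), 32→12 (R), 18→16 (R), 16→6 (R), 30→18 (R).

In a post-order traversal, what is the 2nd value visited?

16

Post-order visits the left subtree, then the right subtree, then the node.
At 19: go left to 13.
  At 13: go left to 30.
    At 30: no left child.
    At 30: go right to 18.
      At 18: no left child.
      At 18: go right to 16.
        At 16: no left child.
        At 16: go right to 6.
          6 is a leaf — visit 6.
        Visit 16.
      Visit 18.
    Visit 30.
  At 13: go right to 32.
    At 32: go left to 15.
      15 is a leaf — visit 15.
    At 32: go right to 12.
      12 is a leaf — visit 12.
    Visit 32.
  Visit 13.
At 19: no right child.
Visit 19.
Full post-order sequence: 6, 16, 18, 30, 15, 12, 32, 13, 19.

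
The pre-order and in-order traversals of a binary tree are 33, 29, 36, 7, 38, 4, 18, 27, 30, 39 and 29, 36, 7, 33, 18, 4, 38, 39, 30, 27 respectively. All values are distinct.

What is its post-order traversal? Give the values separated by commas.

7, 36, 29, 18, 4, 39, 30, 27, 38, 33

The first element of pre-order is the root; it splits in-order into left and right subtrees.
Root 33: left subtree has 3 nodes {29, 36, 7}, right has 6 {18, 4, 38, 39, 30, 27}.
  Root 29: left subtree has 0 nodes { }, right has 2 {36, 7}.
    Root 36: left subtree has 0 nodes { }, right has 1 {7}.
  Root 38: left subtree has 2 nodes {18, 4}, right has 3 {39, 30, 27}.
    Root 4: left subtree has 1 node {18}, right has 0 { }.
    Root 27: left subtree has 2 nodes {39, 30}, right has 0 { }.
      Root 30: left subtree has 1 node {39}, right has 0 { }.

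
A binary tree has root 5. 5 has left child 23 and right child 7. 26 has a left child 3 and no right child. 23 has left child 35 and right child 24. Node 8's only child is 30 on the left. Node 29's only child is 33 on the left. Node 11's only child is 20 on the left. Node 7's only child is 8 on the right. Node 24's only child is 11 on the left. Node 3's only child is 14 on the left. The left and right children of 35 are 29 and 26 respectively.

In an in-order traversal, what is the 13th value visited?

In-order visits the left subtree, then the node, then the right subtree.
At 5: go left to 23.
  At 23: go left to 35.
    At 35: go left to 29.
      At 29: go left to 33.
        33 is a leaf — visit 33.
      Visit 29.
      At 29: no right child.
    Visit 35.
    At 35: go right to 26.
      At 26: go left to 3.
        At 3: go left to 14.
          14 is a leaf — visit 14.
        Visit 3.
        At 3: no right child.
      Visit 26.
      At 26: no right child.
  Visit 23.
  At 23: go right to 24.
    At 24: go left to 11.
      At 11: go left to 20.
        20 is a leaf — visit 20.
      Visit 11.
      At 11: no right child.
    Visit 24.
    At 24: no right child.
Visit 5.
At 5: go right to 7.
  At 7: no left child.
  Visit 7.
  At 7: go right to 8.
    At 8: go left to 30.
      30 is a leaf — visit 30.
    Visit 8.
    At 8: no right child.
Full in-order sequence: 33, 29, 35, 14, 3, 26, 23, 20, 11, 24, 5, 7, 30, 8.

30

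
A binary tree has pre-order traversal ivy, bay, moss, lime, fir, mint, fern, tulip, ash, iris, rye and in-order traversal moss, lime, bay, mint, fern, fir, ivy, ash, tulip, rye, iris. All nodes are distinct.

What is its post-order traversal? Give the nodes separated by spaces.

lime moss fern mint fir bay ash rye iris tulip ivy

The first element of pre-order is the root; it splits in-order into left and right subtrees.
Root ivy: left subtree has 6 nodes {moss, lime, bay, mint, fern, fir}, right has 4 {ash, tulip, rye, iris}.
  Root bay: left subtree has 2 nodes {moss, lime}, right has 3 {mint, fern, fir}.
    Root moss: left subtree has 0 nodes { }, right has 1 {lime}.
    Root fir: left subtree has 2 nodes {mint, fern}, right has 0 { }.
      Root mint: left subtree has 0 nodes { }, right has 1 {fern}.
  Root tulip: left subtree has 1 node {ash}, right has 2 {rye, iris}.
    Root iris: left subtree has 1 node {rye}, right has 0 { }.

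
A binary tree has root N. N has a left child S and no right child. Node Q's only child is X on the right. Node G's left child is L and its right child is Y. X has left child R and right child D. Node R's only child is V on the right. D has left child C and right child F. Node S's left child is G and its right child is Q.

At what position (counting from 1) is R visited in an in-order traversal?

In-order visits the left subtree, then the node, then the right subtree.
At N: go left to S.
  At S: go left to G.
    At G: go left to L.
      L is a leaf — visit L.
    Visit G.
    At G: go right to Y.
      Y is a leaf — visit Y.
  Visit S.
  At S: go right to Q.
    At Q: no left child.
    Visit Q.
    At Q: go right to X.
      At X: go left to R.
        At R: no left child.
        Visit R.
        At R: go right to V.
          V is a leaf — visit V.
      Visit X.
      At X: go right to D.
        At D: go left to C.
          C is a leaf — visit C.
        Visit D.
        At D: go right to F.
          F is a leaf — visit F.
Visit N.
At N: no right child.
Full in-order sequence: L, G, Y, S, Q, R, V, X, C, D, F, N.

6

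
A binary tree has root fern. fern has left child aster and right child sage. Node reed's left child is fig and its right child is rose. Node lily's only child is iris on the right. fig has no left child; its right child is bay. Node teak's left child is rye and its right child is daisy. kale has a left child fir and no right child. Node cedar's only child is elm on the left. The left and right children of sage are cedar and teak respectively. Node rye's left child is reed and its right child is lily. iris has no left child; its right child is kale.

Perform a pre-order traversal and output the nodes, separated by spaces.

Pre-order visits the node, then its left subtree, then its right subtree.
Visit fern.
At fern: go left to aster.
  aster is a leaf — visit aster.
At fern: go right to sage.
  Visit sage.
  At sage: go left to cedar.
    Visit cedar.
    At cedar: go left to elm.
      elm is a leaf — visit elm.
    At cedar: no right child.
  At sage: go right to teak.
    Visit teak.
    At teak: go left to rye.
      Visit rye.
      At rye: go left to reed.
        Visit reed.
        At reed: go left to fig.
          Visit fig.
          At fig: no left child.
          At fig: go right to bay.
            bay is a leaf — visit bay.
        At reed: go right to rose.
          rose is a leaf — visit rose.
      At rye: go right to lily.
        Visit lily.
        At lily: no left child.
        At lily: go right to iris.
          Visit iris.
          At iris: no left child.
          At iris: go right to kale.
            Visit kale.
            At kale: go left to fir.
              fir is a leaf — visit fir.
            At kale: no right child.
    At teak: go right to daisy.
      daisy is a leaf — visit daisy.

fern aster sage cedar elm teak rye reed fig bay rose lily iris kale fir daisy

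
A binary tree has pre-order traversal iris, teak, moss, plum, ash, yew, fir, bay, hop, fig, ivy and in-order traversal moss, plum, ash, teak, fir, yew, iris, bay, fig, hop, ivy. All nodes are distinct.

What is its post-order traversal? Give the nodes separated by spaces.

ash plum moss fir yew teak fig ivy hop bay iris

The first element of pre-order is the root; it splits in-order into left and right subtrees.
Root iris: left subtree has 6 nodes {moss, plum, ash, teak, fir, yew}, right has 4 {bay, fig, hop, ivy}.
  Root teak: left subtree has 3 nodes {moss, plum, ash}, right has 2 {fir, yew}.
    Root moss: left subtree has 0 nodes { }, right has 2 {plum, ash}.
      Root plum: left subtree has 0 nodes { }, right has 1 {ash}.
    Root yew: left subtree has 1 node {fir}, right has 0 { }.
  Root bay: left subtree has 0 nodes { }, right has 3 {fig, hop, ivy}.
    Root hop: left subtree has 1 node {fig}, right has 1 {ivy}.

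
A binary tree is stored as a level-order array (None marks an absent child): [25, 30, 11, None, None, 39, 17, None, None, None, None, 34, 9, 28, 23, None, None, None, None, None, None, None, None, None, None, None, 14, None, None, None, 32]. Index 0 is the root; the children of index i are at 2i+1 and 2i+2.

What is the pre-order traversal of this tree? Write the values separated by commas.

25, 30, 11, 39, 34, 9, 14, 17, 28, 23, 32

Pre-order visits the node, then its left subtree, then its right subtree.
Visit 25.
At 25: go left to 30.
  30 is a leaf — visit 30.
At 25: go right to 11.
  Visit 11.
  At 11: go left to 39.
    Visit 39.
    At 39: go left to 34.
      34 is a leaf — visit 34.
    At 39: go right to 9.
      Visit 9.
      At 9: no left child.
      At 9: go right to 14.
        14 is a leaf — visit 14.
  At 11: go right to 17.
    Visit 17.
    At 17: go left to 28.
      28 is a leaf — visit 28.
    At 17: go right to 23.
      Visit 23.
      At 23: no left child.
      At 23: go right to 32.
        32 is a leaf — visit 32.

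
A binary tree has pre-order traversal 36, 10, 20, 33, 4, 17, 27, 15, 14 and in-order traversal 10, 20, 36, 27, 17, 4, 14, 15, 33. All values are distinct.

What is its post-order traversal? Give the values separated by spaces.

20 10 27 17 14 15 4 33 36

The first element of pre-order is the root; it splits in-order into left and right subtrees.
Root 36: left subtree has 2 nodes {10, 20}, right has 6 {27, 17, 4, 14, 15, 33}.
  Root 10: left subtree has 0 nodes { }, right has 1 {20}.
  Root 33: left subtree has 5 nodes {27, 17, 4, 14, 15}, right has 0 { }.
    Root 4: left subtree has 2 nodes {27, 17}, right has 2 {14, 15}.
      Root 17: left subtree has 1 node {27}, right has 0 { }.
      Root 15: left subtree has 1 node {14}, right has 0 { }.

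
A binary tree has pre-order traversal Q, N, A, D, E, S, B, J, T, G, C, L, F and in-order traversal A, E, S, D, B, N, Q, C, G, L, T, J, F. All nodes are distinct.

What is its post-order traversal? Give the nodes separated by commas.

The first element of pre-order is the root; it splits in-order into left and right subtrees.
Root Q: left subtree has 6 nodes {A, E, S, D, B, N}, right has 6 {C, G, L, T, J, F}.
  Root N: left subtree has 5 nodes {A, E, S, D, B}, right has 0 { }.
    Root A: left subtree has 0 nodes { }, right has 4 {E, S, D, B}.
      Root D: left subtree has 2 nodes {E, S}, right has 1 {B}.
        Root E: left subtree has 0 nodes { }, right has 1 {S}.
  Root J: left subtree has 4 nodes {C, G, L, T}, right has 1 {F}.
    Root T: left subtree has 3 nodes {C, G, L}, right has 0 { }.
      Root G: left subtree has 1 node {C}, right has 1 {L}.

S, E, B, D, A, N, C, L, G, T, F, J, Q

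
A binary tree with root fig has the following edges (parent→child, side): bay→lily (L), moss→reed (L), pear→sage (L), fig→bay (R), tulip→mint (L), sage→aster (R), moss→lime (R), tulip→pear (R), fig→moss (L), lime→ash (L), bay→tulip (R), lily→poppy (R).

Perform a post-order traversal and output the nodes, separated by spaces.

reed ash lime moss poppy lily mint aster sage pear tulip bay fig

Post-order visits the left subtree, then the right subtree, then the node.
At fig: go left to moss.
  At moss: go left to reed.
    reed is a leaf — visit reed.
  At moss: go right to lime.
    At lime: go left to ash.
      ash is a leaf — visit ash.
    At lime: no right child.
    Visit lime.
  Visit moss.
At fig: go right to bay.
  At bay: go left to lily.
    At lily: no left child.
    At lily: go right to poppy.
      poppy is a leaf — visit poppy.
    Visit lily.
  At bay: go right to tulip.
    At tulip: go left to mint.
      mint is a leaf — visit mint.
    At tulip: go right to pear.
      At pear: go left to sage.
        At sage: no left child.
        At sage: go right to aster.
          aster is a leaf — visit aster.
        Visit sage.
      At pear: no right child.
      Visit pear.
    Visit tulip.
  Visit bay.
Visit fig.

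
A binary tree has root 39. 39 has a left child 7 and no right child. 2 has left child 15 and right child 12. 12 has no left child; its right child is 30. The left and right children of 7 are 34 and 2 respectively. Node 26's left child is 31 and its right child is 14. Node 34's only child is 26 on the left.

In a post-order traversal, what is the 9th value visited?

Post-order visits the left subtree, then the right subtree, then the node.
At 39: go left to 7.
  At 7: go left to 34.
    At 34: go left to 26.
      At 26: go left to 31.
        31 is a leaf — visit 31.
      At 26: go right to 14.
        14 is a leaf — visit 14.
      Visit 26.
    At 34: no right child.
    Visit 34.
  At 7: go right to 2.
    At 2: go left to 15.
      15 is a leaf — visit 15.
    At 2: go right to 12.
      At 12: no left child.
      At 12: go right to 30.
        30 is a leaf — visit 30.
      Visit 12.
    Visit 2.
  Visit 7.
At 39: no right child.
Visit 39.
Full post-order sequence: 31, 14, 26, 34, 15, 30, 12, 2, 7, 39.

7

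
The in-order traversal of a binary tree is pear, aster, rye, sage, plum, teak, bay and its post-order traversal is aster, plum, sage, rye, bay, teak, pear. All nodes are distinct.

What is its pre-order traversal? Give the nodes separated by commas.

pear, teak, rye, aster, sage, plum, bay

The last element of post-order is the root; it splits in-order into left and right subtrees.
Root pear: left subtree has 0 nodes { }, right has 6 {aster, rye, sage, plum, teak, bay}.
  Root teak: left subtree has 4 nodes {aster, rye, sage, plum}, right has 1 {bay}.
    Root rye: left subtree has 1 node {aster}, right has 2 {sage, plum}.
      Root sage: left subtree has 0 nodes { }, right has 1 {plum}.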